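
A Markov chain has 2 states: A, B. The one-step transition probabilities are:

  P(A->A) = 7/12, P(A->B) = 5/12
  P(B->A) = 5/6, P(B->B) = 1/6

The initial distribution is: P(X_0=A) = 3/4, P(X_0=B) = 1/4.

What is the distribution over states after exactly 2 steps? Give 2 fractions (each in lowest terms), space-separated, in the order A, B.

Propagating the distribution step by step (d_{t+1} = d_t * P):
d_0 = (A=3/4, B=1/4)
  d_1[A] = 3/4*7/12 + 1/4*5/6 = 31/48
  d_1[B] = 3/4*5/12 + 1/4*1/6 = 17/48
d_1 = (A=31/48, B=17/48)
  d_2[A] = 31/48*7/12 + 17/48*5/6 = 43/64
  d_2[B] = 31/48*5/12 + 17/48*1/6 = 21/64
d_2 = (A=43/64, B=21/64)

Answer: 43/64 21/64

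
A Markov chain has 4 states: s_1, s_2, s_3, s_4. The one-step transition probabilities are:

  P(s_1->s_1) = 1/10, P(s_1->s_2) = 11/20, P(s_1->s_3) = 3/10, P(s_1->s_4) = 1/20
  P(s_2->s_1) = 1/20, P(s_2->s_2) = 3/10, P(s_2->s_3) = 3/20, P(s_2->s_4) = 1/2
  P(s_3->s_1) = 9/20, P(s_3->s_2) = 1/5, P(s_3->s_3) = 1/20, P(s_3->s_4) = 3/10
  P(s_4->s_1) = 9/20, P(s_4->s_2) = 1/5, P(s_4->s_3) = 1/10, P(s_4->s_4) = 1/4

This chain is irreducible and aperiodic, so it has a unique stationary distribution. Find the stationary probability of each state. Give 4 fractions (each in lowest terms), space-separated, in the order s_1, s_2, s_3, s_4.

Answer: 65/271 171/542 1775/11382 1643/5691

Derivation:
The stationary distribution satisfies pi = pi * P, i.e.:
  pi_s_1 = 1/10*pi_s_1 + 1/20*pi_s_2 + 9/20*pi_s_3 + 9/20*pi_s_4
  pi_s_2 = 11/20*pi_s_1 + 3/10*pi_s_2 + 1/5*pi_s_3 + 1/5*pi_s_4
  pi_s_3 = 3/10*pi_s_1 + 3/20*pi_s_2 + 1/20*pi_s_3 + 1/10*pi_s_4
  pi_s_4 = 1/20*pi_s_1 + 1/2*pi_s_2 + 3/10*pi_s_3 + 1/4*pi_s_4
with normalization: pi_s_1 + pi_s_2 + pi_s_3 + pi_s_4 = 1.

Using the first 3 balance equations plus normalization, the linear system A*pi = b is:
  [-9/10, 1/20, 9/20, 9/20] . pi = 0
  [11/20, -7/10, 1/5, 1/5] . pi = 0
  [3/10, 3/20, -19/20, 1/10] . pi = 0
  [1, 1, 1, 1] . pi = 1

Solving yields:
  pi_s_1 = 65/271
  pi_s_2 = 171/542
  pi_s_3 = 1775/11382
  pi_s_4 = 1643/5691

Verification (pi * P):
  65/271*1/10 + 171/542*1/20 + 1775/11382*9/20 + 1643/5691*9/20 = 65/271 = pi_s_1  (ok)
  65/271*11/20 + 171/542*3/10 + 1775/11382*1/5 + 1643/5691*1/5 = 171/542 = pi_s_2  (ok)
  65/271*3/10 + 171/542*3/20 + 1775/11382*1/20 + 1643/5691*1/10 = 1775/11382 = pi_s_3  (ok)
  65/271*1/20 + 171/542*1/2 + 1775/11382*3/10 + 1643/5691*1/4 = 1643/5691 = pi_s_4  (ok)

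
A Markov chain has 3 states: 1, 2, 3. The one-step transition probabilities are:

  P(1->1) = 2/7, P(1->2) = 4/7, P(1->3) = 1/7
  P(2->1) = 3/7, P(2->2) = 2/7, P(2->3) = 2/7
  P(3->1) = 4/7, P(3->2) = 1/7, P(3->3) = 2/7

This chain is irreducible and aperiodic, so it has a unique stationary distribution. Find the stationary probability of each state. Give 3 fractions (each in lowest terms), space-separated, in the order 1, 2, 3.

Answer: 23/57 7/19 13/57

Derivation:
The stationary distribution satisfies pi = pi * P, i.e.:
  pi_1 = 2/7*pi_1 + 3/7*pi_2 + 4/7*pi_3
  pi_2 = 4/7*pi_1 + 2/7*pi_2 + 1/7*pi_3
  pi_3 = 1/7*pi_1 + 2/7*pi_2 + 2/7*pi_3
with normalization: pi_1 + pi_2 + pi_3 = 1.

Using the first 2 balance equations plus normalization, the linear system A*pi = b is:
  [-5/7, 3/7, 4/7] . pi = 0
  [4/7, -5/7, 1/7] . pi = 0
  [1, 1, 1] . pi = 1

Solving yields:
  pi_1 = 23/57
  pi_2 = 7/19
  pi_3 = 13/57

Verification (pi * P):
  23/57*2/7 + 7/19*3/7 + 13/57*4/7 = 23/57 = pi_1  (ok)
  23/57*4/7 + 7/19*2/7 + 13/57*1/7 = 7/19 = pi_2  (ok)
  23/57*1/7 + 7/19*2/7 + 13/57*2/7 = 13/57 = pi_3  (ok)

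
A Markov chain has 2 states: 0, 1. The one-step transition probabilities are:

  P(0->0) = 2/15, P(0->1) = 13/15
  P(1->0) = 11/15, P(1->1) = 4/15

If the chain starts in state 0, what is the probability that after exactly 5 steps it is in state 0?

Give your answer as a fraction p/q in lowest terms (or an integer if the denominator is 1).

Answer: 3902/9375

Derivation:
Computing P^5 by repeated multiplication:
P^1 =
  0: [2/15, 13/15]
  1: [11/15, 4/15]
P^2 =
  0: [49/75, 26/75]
  1: [22/75, 53/75]
P^3 =
  0: [128/375, 247/375]
  1: [209/375, 166/375]
P^4 =
  0: [991/1875, 884/1875]
  1: [748/1875, 1127/1875]
P^5 =
  0: [3902/9375, 5473/9375]
  1: [4631/9375, 4744/9375]

(P^5)[0 -> 0] = 3902/9375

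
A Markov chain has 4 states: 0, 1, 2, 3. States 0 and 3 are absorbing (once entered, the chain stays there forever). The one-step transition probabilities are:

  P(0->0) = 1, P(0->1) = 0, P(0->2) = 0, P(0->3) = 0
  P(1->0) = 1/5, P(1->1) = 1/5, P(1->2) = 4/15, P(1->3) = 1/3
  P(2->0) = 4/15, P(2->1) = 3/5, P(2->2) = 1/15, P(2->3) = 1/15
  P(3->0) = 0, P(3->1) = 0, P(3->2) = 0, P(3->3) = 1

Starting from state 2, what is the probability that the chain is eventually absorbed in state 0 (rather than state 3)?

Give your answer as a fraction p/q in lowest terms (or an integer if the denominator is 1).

Answer: 25/44

Derivation:
Let a_i = P(absorbed in 0 | start in state i).
Boundary conditions: a_0 = 1, a_3 = 0.
For each transient state i, a_i = sum_j P(i->j) * a_j:
  a_1 = 1/5*a_0 + 1/5*a_1 + 4/15*a_2 + 1/3*a_3
  a_2 = 4/15*a_0 + 3/5*a_1 + 1/15*a_2 + 1/15*a_3

Substituting a_0 = 1 and a_3 = 0, rearrange to (I - Q) a = r where r[i] = P(i -> 0):
  [4/5, -4/15] . (a_1, a_2) = 1/5
  [-3/5, 14/15] . (a_1, a_2) = 4/15

Solving yields:
  a_1 = 29/66
  a_2 = 25/44

Starting state is 2, so the absorption probability is a_2 = 25/44.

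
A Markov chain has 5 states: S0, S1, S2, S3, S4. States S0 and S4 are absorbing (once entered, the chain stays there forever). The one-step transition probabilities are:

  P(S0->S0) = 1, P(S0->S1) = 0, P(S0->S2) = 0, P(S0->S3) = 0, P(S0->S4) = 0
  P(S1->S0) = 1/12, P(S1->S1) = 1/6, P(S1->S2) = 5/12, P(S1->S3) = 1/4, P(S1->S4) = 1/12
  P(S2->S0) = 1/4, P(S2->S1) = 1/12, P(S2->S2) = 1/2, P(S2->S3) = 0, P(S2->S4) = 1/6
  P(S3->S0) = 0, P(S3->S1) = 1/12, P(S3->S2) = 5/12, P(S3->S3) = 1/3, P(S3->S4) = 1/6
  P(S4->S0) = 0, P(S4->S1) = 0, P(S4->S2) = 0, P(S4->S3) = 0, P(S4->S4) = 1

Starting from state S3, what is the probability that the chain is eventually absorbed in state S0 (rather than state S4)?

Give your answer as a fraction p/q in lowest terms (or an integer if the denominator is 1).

Answer: 16/37

Derivation:
Let a_i = P(absorbed in S0 | start in state i).
Boundary conditions: a_S0 = 1, a_S4 = 0.
For each transient state i, a_i = sum_j P(i->j) * a_j:
  a_S1 = 1/12*a_S0 + 1/6*a_S1 + 5/12*a_S2 + 1/4*a_S3 + 1/12*a_S4
  a_S2 = 1/4*a_S0 + 1/12*a_S1 + 1/2*a_S2 + 0*a_S3 + 1/6*a_S4
  a_S3 = 0*a_S0 + 1/12*a_S1 + 5/12*a_S2 + 1/3*a_S3 + 1/6*a_S4

Substituting a_S0 = 1 and a_S4 = 0, rearrange to (I - Q) a = r where r[i] = P(i -> S0):
  [5/6, -5/12, -1/4] . (a_S1, a_S2, a_S3) = 1/12
  [-1/12, 1/2, 0] . (a_S1, a_S2, a_S3) = 1/4
  [-1/12, -5/12, 2/3] . (a_S1, a_S2, a_S3) = 0

Solving yields:
  a_S1 = 213/407
  a_S2 = 239/407
  a_S3 = 16/37

Starting state is S3, so the absorption probability is a_S3 = 16/37.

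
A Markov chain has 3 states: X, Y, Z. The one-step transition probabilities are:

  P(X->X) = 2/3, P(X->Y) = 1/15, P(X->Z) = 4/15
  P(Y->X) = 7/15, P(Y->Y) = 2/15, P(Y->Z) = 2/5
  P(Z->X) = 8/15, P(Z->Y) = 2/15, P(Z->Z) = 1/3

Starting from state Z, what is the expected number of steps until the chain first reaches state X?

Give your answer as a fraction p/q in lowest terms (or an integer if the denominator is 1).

Let h_i = expected steps to first reach X from state i.
Boundary: h_X = 0.
First-step equations for the other states:
  h_Y = 1 + 7/15*h_X + 2/15*h_Y + 2/5*h_Z
  h_Z = 1 + 8/15*h_X + 2/15*h_Y + 1/3*h_Z

Substituting h_X = 0 and rearranging gives the linear system (I - Q) h = 1:
  [13/15, -2/5] . (h_Y, h_Z) = 1
  [-2/15, 2/3] . (h_Y, h_Z) = 1

Solving yields:
  h_Y = 120/59
  h_Z = 225/118

Starting state is Z, so the expected hitting time is h_Z = 225/118.

Answer: 225/118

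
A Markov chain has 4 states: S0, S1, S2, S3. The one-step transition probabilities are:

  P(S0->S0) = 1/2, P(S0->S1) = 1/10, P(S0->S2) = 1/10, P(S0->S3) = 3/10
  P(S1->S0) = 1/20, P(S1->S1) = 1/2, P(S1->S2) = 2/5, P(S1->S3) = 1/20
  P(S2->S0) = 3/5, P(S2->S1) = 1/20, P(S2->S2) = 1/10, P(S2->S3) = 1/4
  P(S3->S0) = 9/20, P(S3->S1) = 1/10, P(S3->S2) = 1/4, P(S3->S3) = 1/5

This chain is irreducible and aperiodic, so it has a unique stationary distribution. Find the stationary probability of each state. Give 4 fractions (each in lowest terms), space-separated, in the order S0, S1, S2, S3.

The stationary distribution satisfies pi = pi * P, i.e.:
  pi_S0 = 1/2*pi_S0 + 1/20*pi_S1 + 3/5*pi_S2 + 9/20*pi_S3
  pi_S1 = 1/10*pi_S0 + 1/2*pi_S1 + 1/20*pi_S2 + 1/10*pi_S3
  pi_S2 = 1/10*pi_S0 + 2/5*pi_S1 + 1/10*pi_S2 + 1/4*pi_S3
  pi_S3 = 3/10*pi_S0 + 1/20*pi_S1 + 1/4*pi_S2 + 1/5*pi_S3
with normalization: pi_S0 + pi_S1 + pi_S2 + pi_S3 = 1.

Using the first 3 balance equations plus normalization, the linear system A*pi = b is:
  [-1/2, 1/20, 3/5, 9/20] . pi = 0
  [1/10, -1/2, 1/20, 1/10] . pi = 0
  [1/10, 2/5, -9/10, 1/4] . pi = 0
  [1, 1, 1, 1] . pi = 1

Solving yields:
  pi_S0 = 2381/5433
  pi_S1 = 824/5433
  pi_S2 = 326/1811
  pi_S3 = 1250/5433

Verification (pi * P):
  2381/5433*1/2 + 824/5433*1/20 + 326/1811*3/5 + 1250/5433*9/20 = 2381/5433 = pi_S0  (ok)
  2381/5433*1/10 + 824/5433*1/2 + 326/1811*1/20 + 1250/5433*1/10 = 824/5433 = pi_S1  (ok)
  2381/5433*1/10 + 824/5433*2/5 + 326/1811*1/10 + 1250/5433*1/4 = 326/1811 = pi_S2  (ok)
  2381/5433*3/10 + 824/5433*1/20 + 326/1811*1/4 + 1250/5433*1/5 = 1250/5433 = pi_S3  (ok)

Answer: 2381/5433 824/5433 326/1811 1250/5433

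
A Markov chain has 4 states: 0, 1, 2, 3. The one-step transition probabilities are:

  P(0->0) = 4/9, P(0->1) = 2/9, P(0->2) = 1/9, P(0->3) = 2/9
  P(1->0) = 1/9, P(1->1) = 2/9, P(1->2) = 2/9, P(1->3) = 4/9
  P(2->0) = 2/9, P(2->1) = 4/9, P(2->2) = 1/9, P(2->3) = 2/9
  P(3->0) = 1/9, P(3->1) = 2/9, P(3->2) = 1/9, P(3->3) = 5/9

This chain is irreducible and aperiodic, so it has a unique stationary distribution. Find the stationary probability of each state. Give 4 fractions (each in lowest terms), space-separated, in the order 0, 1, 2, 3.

Answer: 15/79 20/79 11/79 33/79

Derivation:
The stationary distribution satisfies pi = pi * P, i.e.:
  pi_0 = 4/9*pi_0 + 1/9*pi_1 + 2/9*pi_2 + 1/9*pi_3
  pi_1 = 2/9*pi_0 + 2/9*pi_1 + 4/9*pi_2 + 2/9*pi_3
  pi_2 = 1/9*pi_0 + 2/9*pi_1 + 1/9*pi_2 + 1/9*pi_3
  pi_3 = 2/9*pi_0 + 4/9*pi_1 + 2/9*pi_2 + 5/9*pi_3
with normalization: pi_0 + pi_1 + pi_2 + pi_3 = 1.

Using the first 3 balance equations plus normalization, the linear system A*pi = b is:
  [-5/9, 1/9, 2/9, 1/9] . pi = 0
  [2/9, -7/9, 4/9, 2/9] . pi = 0
  [1/9, 2/9, -8/9, 1/9] . pi = 0
  [1, 1, 1, 1] . pi = 1

Solving yields:
  pi_0 = 15/79
  pi_1 = 20/79
  pi_2 = 11/79
  pi_3 = 33/79

Verification (pi * P):
  15/79*4/9 + 20/79*1/9 + 11/79*2/9 + 33/79*1/9 = 15/79 = pi_0  (ok)
  15/79*2/9 + 20/79*2/9 + 11/79*4/9 + 33/79*2/9 = 20/79 = pi_1  (ok)
  15/79*1/9 + 20/79*2/9 + 11/79*1/9 + 33/79*1/9 = 11/79 = pi_2  (ok)
  15/79*2/9 + 20/79*4/9 + 11/79*2/9 + 33/79*5/9 = 33/79 = pi_3  (ok)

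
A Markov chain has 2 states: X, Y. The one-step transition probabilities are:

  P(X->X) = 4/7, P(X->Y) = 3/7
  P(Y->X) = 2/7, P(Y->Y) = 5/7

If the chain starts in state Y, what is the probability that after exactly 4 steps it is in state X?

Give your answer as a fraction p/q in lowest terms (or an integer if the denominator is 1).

Computing P^4 by repeated multiplication:
P^1 =
  X: [4/7, 3/7]
  Y: [2/7, 5/7]
P^2 =
  X: [22/49, 27/49]
  Y: [18/49, 31/49]
P^3 =
  X: [142/343, 201/343]
  Y: [134/343, 209/343]
P^4 =
  X: [970/2401, 1431/2401]
  Y: [954/2401, 1447/2401]

(P^4)[Y -> X] = 954/2401

Answer: 954/2401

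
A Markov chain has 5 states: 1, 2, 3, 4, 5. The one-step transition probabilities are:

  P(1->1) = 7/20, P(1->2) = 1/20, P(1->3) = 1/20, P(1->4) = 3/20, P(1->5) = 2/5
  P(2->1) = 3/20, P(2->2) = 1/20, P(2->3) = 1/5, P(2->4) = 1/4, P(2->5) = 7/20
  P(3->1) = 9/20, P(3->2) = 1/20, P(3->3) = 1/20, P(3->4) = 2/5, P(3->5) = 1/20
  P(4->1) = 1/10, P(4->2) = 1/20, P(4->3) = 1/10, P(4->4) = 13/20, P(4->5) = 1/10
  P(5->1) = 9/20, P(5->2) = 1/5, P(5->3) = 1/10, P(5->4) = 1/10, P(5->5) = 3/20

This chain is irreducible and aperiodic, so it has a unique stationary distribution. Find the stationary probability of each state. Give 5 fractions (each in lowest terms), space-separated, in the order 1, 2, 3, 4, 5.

The stationary distribution satisfies pi = pi * P, i.e.:
  pi_1 = 7/20*pi_1 + 3/20*pi_2 + 9/20*pi_3 + 1/10*pi_4 + 9/20*pi_5
  pi_2 = 1/20*pi_1 + 1/20*pi_2 + 1/20*pi_3 + 1/20*pi_4 + 1/5*pi_5
  pi_3 = 1/20*pi_1 + 1/5*pi_2 + 1/20*pi_3 + 1/10*pi_4 + 1/10*pi_5
  pi_4 = 3/20*pi_1 + 1/4*pi_2 + 2/5*pi_3 + 13/20*pi_4 + 1/10*pi_5
  pi_5 = 2/5*pi_1 + 7/20*pi_2 + 1/20*pi_3 + 1/10*pi_4 + 3/20*pi_5
with normalization: pi_1 + pi_2 + pi_3 + pi_4 + pi_5 = 1.

Using the first 4 balance equations plus normalization, the linear system A*pi = b is:
  [-13/20, 3/20, 9/20, 1/10, 9/20] . pi = 0
  [1/20, -19/20, 1/20, 1/20, 1/5] . pi = 0
  [1/20, 1/5, -19/20, 1/10, 1/10] . pi = 0
  [3/20, 1/4, 2/5, -7/20, 1/10] . pi = 0
  [1, 1, 1, 1, 1] . pi = 1

Solving yields:
  pi_1 = 9214/33069
  pi_2 = 2695/33069
  pi_3 = 8902/99207
  pi_4 = 11249/33069
  pi_5 = 20831/99207

Verification (pi * P):
  9214/33069*7/20 + 2695/33069*3/20 + 8902/99207*9/20 + 11249/33069*1/10 + 20831/99207*9/20 = 9214/33069 = pi_1  (ok)
  9214/33069*1/20 + 2695/33069*1/20 + 8902/99207*1/20 + 11249/33069*1/20 + 20831/99207*1/5 = 2695/33069 = pi_2  (ok)
  9214/33069*1/20 + 2695/33069*1/5 + 8902/99207*1/20 + 11249/33069*1/10 + 20831/99207*1/10 = 8902/99207 = pi_3  (ok)
  9214/33069*3/20 + 2695/33069*1/4 + 8902/99207*2/5 + 11249/33069*13/20 + 20831/99207*1/10 = 11249/33069 = pi_4  (ok)
  9214/33069*2/5 + 2695/33069*7/20 + 8902/99207*1/20 + 11249/33069*1/10 + 20831/99207*3/20 = 20831/99207 = pi_5  (ok)

Answer: 9214/33069 2695/33069 8902/99207 11249/33069 20831/99207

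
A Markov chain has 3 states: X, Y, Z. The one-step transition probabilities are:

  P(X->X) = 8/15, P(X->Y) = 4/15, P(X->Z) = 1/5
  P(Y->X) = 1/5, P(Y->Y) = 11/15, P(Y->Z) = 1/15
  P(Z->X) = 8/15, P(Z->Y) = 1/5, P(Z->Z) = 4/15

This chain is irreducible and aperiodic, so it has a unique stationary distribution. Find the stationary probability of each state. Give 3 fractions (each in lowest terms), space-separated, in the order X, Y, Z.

The stationary distribution satisfies pi = pi * P, i.e.:
  pi_X = 8/15*pi_X + 1/5*pi_Y + 8/15*pi_Z
  pi_Y = 4/15*pi_X + 11/15*pi_Y + 1/5*pi_Z
  pi_Z = 1/5*pi_X + 1/15*pi_Y + 4/15*pi_Z
with normalization: pi_X + pi_Y + pi_Z = 1.

Using the first 2 balance equations plus normalization, the linear system A*pi = b is:
  [-7/15, 1/5, 8/15] . pi = 0
  [4/15, -4/15, 1/5] . pi = 0
  [1, 1, 1] . pi = 1

Solving yields:
  pi_X = 41/110
  pi_Y = 53/110
  pi_Z = 8/55

Verification (pi * P):
  41/110*8/15 + 53/110*1/5 + 8/55*8/15 = 41/110 = pi_X  (ok)
  41/110*4/15 + 53/110*11/15 + 8/55*1/5 = 53/110 = pi_Y  (ok)
  41/110*1/5 + 53/110*1/15 + 8/55*4/15 = 8/55 = pi_Z  (ok)

Answer: 41/110 53/110 8/55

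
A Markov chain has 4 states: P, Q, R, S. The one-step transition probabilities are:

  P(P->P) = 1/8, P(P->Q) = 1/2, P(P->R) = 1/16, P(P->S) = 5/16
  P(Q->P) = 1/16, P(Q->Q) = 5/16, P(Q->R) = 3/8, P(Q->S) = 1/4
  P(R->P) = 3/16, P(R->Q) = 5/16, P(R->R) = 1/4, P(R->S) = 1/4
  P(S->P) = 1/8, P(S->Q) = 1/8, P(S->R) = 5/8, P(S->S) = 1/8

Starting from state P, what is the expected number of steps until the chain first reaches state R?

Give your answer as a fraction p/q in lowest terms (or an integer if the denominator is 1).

Answer: 1420/437

Derivation:
Let h_i = expected steps to first reach R from state i.
Boundary: h_R = 0.
First-step equations for the other states:
  h_P = 1 + 1/8*h_P + 1/2*h_Q + 1/16*h_R + 5/16*h_S
  h_Q = 1 + 1/16*h_P + 5/16*h_Q + 3/8*h_R + 1/4*h_S
  h_S = 1 + 1/8*h_P + 1/8*h_Q + 5/8*h_R + 1/8*h_S

Substituting h_R = 0 and rearranging gives the linear system (I - Q) h = 1:
  [7/8, -1/2, -5/16] . (h_P, h_Q, h_S) = 1
  [-1/16, 11/16, -1/4] . (h_P, h_Q, h_S) = 1
  [-1/8, -1/8, 7/8] . (h_P, h_Q, h_S) = 1

Solving yields:
  h_P = 1420/437
  h_Q = 1076/437
  h_S = 856/437

Starting state is P, so the expected hitting time is h_P = 1420/437.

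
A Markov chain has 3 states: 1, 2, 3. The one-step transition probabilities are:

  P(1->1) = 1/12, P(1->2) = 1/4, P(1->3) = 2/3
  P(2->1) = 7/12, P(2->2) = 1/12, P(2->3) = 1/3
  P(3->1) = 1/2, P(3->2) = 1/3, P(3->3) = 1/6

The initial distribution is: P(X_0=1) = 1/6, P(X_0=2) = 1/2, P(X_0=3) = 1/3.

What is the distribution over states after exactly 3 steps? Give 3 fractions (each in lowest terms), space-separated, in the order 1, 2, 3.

Answer: 251/648 53/216 119/324

Derivation:
Propagating the distribution step by step (d_{t+1} = d_t * P):
d_0 = (1=1/6, 2=1/2, 3=1/3)
  d_1[1] = 1/6*1/12 + 1/2*7/12 + 1/3*1/2 = 17/36
  d_1[2] = 1/6*1/4 + 1/2*1/12 + 1/3*1/3 = 7/36
  d_1[3] = 1/6*2/3 + 1/2*1/3 + 1/3*1/6 = 1/3
d_1 = (1=17/36, 2=7/36, 3=1/3)
  d_2[1] = 17/36*1/12 + 7/36*7/12 + 1/3*1/2 = 23/72
  d_2[2] = 17/36*1/4 + 7/36*1/12 + 1/3*1/3 = 53/216
  d_2[3] = 17/36*2/3 + 7/36*1/3 + 1/3*1/6 = 47/108
d_2 = (1=23/72, 2=53/216, 3=47/108)
  d_3[1] = 23/72*1/12 + 53/216*7/12 + 47/108*1/2 = 251/648
  d_3[2] = 23/72*1/4 + 53/216*1/12 + 47/108*1/3 = 53/216
  d_3[3] = 23/72*2/3 + 53/216*1/3 + 47/108*1/6 = 119/324
d_3 = (1=251/648, 2=53/216, 3=119/324)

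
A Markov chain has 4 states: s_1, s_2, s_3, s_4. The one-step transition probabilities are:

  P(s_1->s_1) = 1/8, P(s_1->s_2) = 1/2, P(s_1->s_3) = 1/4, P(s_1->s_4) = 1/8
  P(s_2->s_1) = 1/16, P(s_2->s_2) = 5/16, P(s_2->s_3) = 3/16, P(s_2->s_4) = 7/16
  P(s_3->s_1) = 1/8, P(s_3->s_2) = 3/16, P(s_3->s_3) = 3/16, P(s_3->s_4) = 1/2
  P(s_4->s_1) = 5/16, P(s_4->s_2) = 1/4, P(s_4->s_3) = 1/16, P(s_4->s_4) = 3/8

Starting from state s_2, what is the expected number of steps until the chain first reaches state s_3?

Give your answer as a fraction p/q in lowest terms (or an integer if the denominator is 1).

Answer: 440/67

Derivation:
Let h_i = expected steps to first reach s_3 from state i.
Boundary: h_s_3 = 0.
First-step equations for the other states:
  h_s_1 = 1 + 1/8*h_s_1 + 1/2*h_s_2 + 1/4*h_s_3 + 1/8*h_s_4
  h_s_2 = 1 + 1/16*h_s_1 + 5/16*h_s_2 + 3/16*h_s_3 + 7/16*h_s_4
  h_s_4 = 1 + 5/16*h_s_1 + 1/4*h_s_2 + 1/16*h_s_3 + 3/8*h_s_4

Substituting h_s_3 = 0 and rearranging gives the linear system (I - Q) h = 1:
  [7/8, -1/2, -1/8] . (h_s_1, h_s_2, h_s_4) = 1
  [-1/16, 11/16, -7/16] . (h_s_1, h_s_2, h_s_4) = 1
  [-5/16, -1/4, 5/8] . (h_s_1, h_s_2, h_s_4) = 1

Solving yields:
  h_s_1 = 1984/335
  h_s_2 = 440/67
  h_s_4 = 2408/335

Starting state is s_2, so the expected hitting time is h_s_2 = 440/67.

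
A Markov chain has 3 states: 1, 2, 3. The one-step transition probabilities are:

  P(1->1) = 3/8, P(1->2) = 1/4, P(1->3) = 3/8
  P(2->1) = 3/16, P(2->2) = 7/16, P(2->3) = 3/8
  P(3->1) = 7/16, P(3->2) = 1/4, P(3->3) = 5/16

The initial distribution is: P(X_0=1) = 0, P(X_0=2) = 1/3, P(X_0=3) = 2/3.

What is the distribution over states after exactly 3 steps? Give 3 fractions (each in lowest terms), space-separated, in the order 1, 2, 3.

Propagating the distribution step by step (d_{t+1} = d_t * P):
d_0 = (1=0, 2=1/3, 3=2/3)
  d_1[1] = 0*3/8 + 1/3*3/16 + 2/3*7/16 = 17/48
  d_1[2] = 0*1/4 + 1/3*7/16 + 2/3*1/4 = 5/16
  d_1[3] = 0*3/8 + 1/3*3/8 + 2/3*5/16 = 1/3
d_1 = (1=17/48, 2=5/16, 3=1/3)
  d_2[1] = 17/48*3/8 + 5/16*3/16 + 1/3*7/16 = 259/768
  d_2[2] = 17/48*1/4 + 5/16*7/16 + 1/3*1/4 = 79/256
  d_2[3] = 17/48*3/8 + 5/16*3/8 + 1/3*5/16 = 17/48
d_2 = (1=259/768, 2=79/256, 3=17/48)
  d_3[1] = 259/768*3/8 + 79/256*3/16 + 17/48*7/16 = 4169/12288
  d_3[2] = 259/768*1/4 + 79/256*7/16 + 17/48*1/4 = 1261/4096
  d_3[3] = 259/768*3/8 + 79/256*3/8 + 17/48*5/16 = 271/768
d_3 = (1=4169/12288, 2=1261/4096, 3=271/768)

Answer: 4169/12288 1261/4096 271/768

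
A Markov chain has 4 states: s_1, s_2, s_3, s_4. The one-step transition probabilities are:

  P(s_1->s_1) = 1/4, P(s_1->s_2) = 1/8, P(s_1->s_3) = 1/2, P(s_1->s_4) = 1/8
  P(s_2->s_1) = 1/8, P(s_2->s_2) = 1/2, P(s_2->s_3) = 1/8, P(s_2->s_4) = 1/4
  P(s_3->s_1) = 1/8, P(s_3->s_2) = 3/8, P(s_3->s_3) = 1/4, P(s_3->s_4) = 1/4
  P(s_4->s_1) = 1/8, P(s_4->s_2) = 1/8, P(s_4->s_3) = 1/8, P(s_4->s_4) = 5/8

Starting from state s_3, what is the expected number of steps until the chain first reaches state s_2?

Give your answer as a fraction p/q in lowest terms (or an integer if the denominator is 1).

Let h_i = expected steps to first reach s_2 from state i.
Boundary: h_s_2 = 0.
First-step equations for the other states:
  h_s_1 = 1 + 1/4*h_s_1 + 1/8*h_s_2 + 1/2*h_s_3 + 1/8*h_s_4
  h_s_3 = 1 + 1/8*h_s_1 + 3/8*h_s_2 + 1/4*h_s_3 + 1/4*h_s_4
  h_s_4 = 1 + 1/8*h_s_1 + 1/8*h_s_2 + 1/8*h_s_3 + 5/8*h_s_4

Substituting h_s_2 = 0 and rearranging gives the linear system (I - Q) h = 1:
  [3/4, -1/2, -1/8] . (h_s_1, h_s_3, h_s_4) = 1
  [-1/8, 3/4, -1/4] . (h_s_1, h_s_3, h_s_4) = 1
  [-1/8, -1/8, 3/8] . (h_s_1, h_s_3, h_s_4) = 1

Solving yields:
  h_s_1 = 344/69
  h_s_3 = 280/69
  h_s_4 = 392/69

Starting state is s_3, so the expected hitting time is h_s_3 = 280/69.

Answer: 280/69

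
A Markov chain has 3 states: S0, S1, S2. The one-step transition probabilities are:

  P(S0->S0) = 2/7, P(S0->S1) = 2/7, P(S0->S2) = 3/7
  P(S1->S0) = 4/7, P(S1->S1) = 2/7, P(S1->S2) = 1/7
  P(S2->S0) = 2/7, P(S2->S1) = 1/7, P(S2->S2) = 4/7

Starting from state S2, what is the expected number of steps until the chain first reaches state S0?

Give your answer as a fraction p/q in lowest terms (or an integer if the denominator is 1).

Let h_i = expected steps to first reach S0 from state i.
Boundary: h_S0 = 0.
First-step equations for the other states:
  h_S1 = 1 + 4/7*h_S0 + 2/7*h_S1 + 1/7*h_S2
  h_S2 = 1 + 2/7*h_S0 + 1/7*h_S1 + 4/7*h_S2

Substituting h_S0 = 0 and rearranging gives the linear system (I - Q) h = 1:
  [5/7, -1/7] . (h_S1, h_S2) = 1
  [-1/7, 3/7] . (h_S1, h_S2) = 1

Solving yields:
  h_S1 = 2
  h_S2 = 3

Starting state is S2, so the expected hitting time is h_S2 = 3.

Answer: 3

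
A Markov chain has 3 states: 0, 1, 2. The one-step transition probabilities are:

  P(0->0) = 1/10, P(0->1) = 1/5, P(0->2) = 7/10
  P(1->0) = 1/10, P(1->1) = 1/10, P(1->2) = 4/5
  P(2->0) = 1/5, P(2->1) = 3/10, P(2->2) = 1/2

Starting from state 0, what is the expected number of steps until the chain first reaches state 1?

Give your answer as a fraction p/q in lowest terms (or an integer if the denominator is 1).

Let h_i = expected steps to first reach 1 from state i.
Boundary: h_1 = 0.
First-step equations for the other states:
  h_0 = 1 + 1/10*h_0 + 1/5*h_1 + 7/10*h_2
  h_2 = 1 + 1/5*h_0 + 3/10*h_1 + 1/2*h_2

Substituting h_1 = 0 and rearranging gives the linear system (I - Q) h = 1:
  [9/10, -7/10] . (h_0, h_2) = 1
  [-1/5, 1/2] . (h_0, h_2) = 1

Solving yields:
  h_0 = 120/31
  h_2 = 110/31

Starting state is 0, so the expected hitting time is h_0 = 120/31.

Answer: 120/31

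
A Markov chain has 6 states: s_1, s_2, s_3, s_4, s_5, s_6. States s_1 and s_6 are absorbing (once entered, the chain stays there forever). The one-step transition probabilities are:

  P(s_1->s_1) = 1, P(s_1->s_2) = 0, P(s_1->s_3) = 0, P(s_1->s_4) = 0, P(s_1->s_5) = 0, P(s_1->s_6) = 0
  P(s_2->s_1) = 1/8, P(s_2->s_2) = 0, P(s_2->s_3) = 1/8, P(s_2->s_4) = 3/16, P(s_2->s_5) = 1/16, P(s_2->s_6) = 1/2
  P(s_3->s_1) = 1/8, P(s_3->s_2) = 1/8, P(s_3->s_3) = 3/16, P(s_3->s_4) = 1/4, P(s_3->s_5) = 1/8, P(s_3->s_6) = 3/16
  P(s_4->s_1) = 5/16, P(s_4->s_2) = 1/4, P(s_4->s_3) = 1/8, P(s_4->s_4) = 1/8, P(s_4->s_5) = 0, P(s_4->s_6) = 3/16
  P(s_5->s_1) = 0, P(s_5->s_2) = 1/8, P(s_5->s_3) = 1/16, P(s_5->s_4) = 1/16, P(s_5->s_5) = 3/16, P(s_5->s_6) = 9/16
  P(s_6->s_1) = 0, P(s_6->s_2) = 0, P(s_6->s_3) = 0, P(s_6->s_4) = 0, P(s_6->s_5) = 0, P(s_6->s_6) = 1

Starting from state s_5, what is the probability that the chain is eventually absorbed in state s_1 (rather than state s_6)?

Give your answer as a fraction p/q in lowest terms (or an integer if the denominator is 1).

Let a_i = P(absorbed in s_1 | start in state i).
Boundary conditions: a_s_1 = 1, a_s_6 = 0.
For each transient state i, a_i = sum_j P(i->j) * a_j:
  a_s_2 = 1/8*a_s_1 + 0*a_s_2 + 1/8*a_s_3 + 3/16*a_s_4 + 1/16*a_s_5 + 1/2*a_s_6
  a_s_3 = 1/8*a_s_1 + 1/8*a_s_2 + 3/16*a_s_3 + 1/4*a_s_4 + 1/8*a_s_5 + 3/16*a_s_6
  a_s_4 = 5/16*a_s_1 + 1/4*a_s_2 + 1/8*a_s_3 + 1/8*a_s_4 + 0*a_s_5 + 3/16*a_s_6
  a_s_5 = 0*a_s_1 + 1/8*a_s_2 + 1/16*a_s_3 + 1/16*a_s_4 + 3/16*a_s_5 + 9/16*a_s_6

Substituting a_s_1 = 1 and a_s_6 = 0, rearrange to (I - Q) a = r where r[i] = P(i -> s_1):
  [1, -1/8, -3/16, -1/16] . (a_s_2, a_s_3, a_s_4, a_s_5) = 1/8
  [-1/8, 13/16, -1/4, -1/8] . (a_s_2, a_s_3, a_s_4, a_s_5) = 1/8
  [-1/4, -1/8, 7/8, 0] . (a_s_2, a_s_3, a_s_4, a_s_5) = 5/16
  [-1/8, -1/16, -1/16, 13/16] . (a_s_2, a_s_3, a_s_4, a_s_5) = 0

Solving yields:
  a_s_2 = 4253/15888
  a_s_3 = 955/2648
  a_s_4 = 1927/3972
  a_s_5 = 211/1986

Starting state is s_5, so the absorption probability is a_s_5 = 211/1986.

Answer: 211/1986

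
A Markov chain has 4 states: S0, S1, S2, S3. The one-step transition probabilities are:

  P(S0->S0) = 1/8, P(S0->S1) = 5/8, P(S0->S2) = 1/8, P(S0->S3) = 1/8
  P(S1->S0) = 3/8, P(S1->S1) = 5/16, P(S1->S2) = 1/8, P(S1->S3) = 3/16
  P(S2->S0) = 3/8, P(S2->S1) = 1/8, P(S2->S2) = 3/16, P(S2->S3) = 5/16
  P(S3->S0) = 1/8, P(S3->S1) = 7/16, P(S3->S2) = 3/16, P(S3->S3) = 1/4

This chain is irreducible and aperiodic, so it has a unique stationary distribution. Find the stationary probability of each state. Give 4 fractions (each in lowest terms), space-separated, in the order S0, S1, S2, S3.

Answer: 571/2200 861/2200 323/2200 89/440

Derivation:
The stationary distribution satisfies pi = pi * P, i.e.:
  pi_S0 = 1/8*pi_S0 + 3/8*pi_S1 + 3/8*pi_S2 + 1/8*pi_S3
  pi_S1 = 5/8*pi_S0 + 5/16*pi_S1 + 1/8*pi_S2 + 7/16*pi_S3
  pi_S2 = 1/8*pi_S0 + 1/8*pi_S1 + 3/16*pi_S2 + 3/16*pi_S3
  pi_S3 = 1/8*pi_S0 + 3/16*pi_S1 + 5/16*pi_S2 + 1/4*pi_S3
with normalization: pi_S0 + pi_S1 + pi_S2 + pi_S3 = 1.

Using the first 3 balance equations plus normalization, the linear system A*pi = b is:
  [-7/8, 3/8, 3/8, 1/8] . pi = 0
  [5/8, -11/16, 1/8, 7/16] . pi = 0
  [1/8, 1/8, -13/16, 3/16] . pi = 0
  [1, 1, 1, 1] . pi = 1

Solving yields:
  pi_S0 = 571/2200
  pi_S1 = 861/2200
  pi_S2 = 323/2200
  pi_S3 = 89/440

Verification (pi * P):
  571/2200*1/8 + 861/2200*3/8 + 323/2200*3/8 + 89/440*1/8 = 571/2200 = pi_S0  (ok)
  571/2200*5/8 + 861/2200*5/16 + 323/2200*1/8 + 89/440*7/16 = 861/2200 = pi_S1  (ok)
  571/2200*1/8 + 861/2200*1/8 + 323/2200*3/16 + 89/440*3/16 = 323/2200 = pi_S2  (ok)
  571/2200*1/8 + 861/2200*3/16 + 323/2200*5/16 + 89/440*1/4 = 89/440 = pi_S3  (ok)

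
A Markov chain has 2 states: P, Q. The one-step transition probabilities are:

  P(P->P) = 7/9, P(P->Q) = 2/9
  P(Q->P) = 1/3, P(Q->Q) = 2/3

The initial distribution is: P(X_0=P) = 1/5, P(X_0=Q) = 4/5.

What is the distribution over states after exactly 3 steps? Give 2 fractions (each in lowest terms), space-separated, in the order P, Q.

Answer: 2059/3645 1586/3645

Derivation:
Propagating the distribution step by step (d_{t+1} = d_t * P):
d_0 = (P=1/5, Q=4/5)
  d_1[P] = 1/5*7/9 + 4/5*1/3 = 19/45
  d_1[Q] = 1/5*2/9 + 4/5*2/3 = 26/45
d_1 = (P=19/45, Q=26/45)
  d_2[P] = 19/45*7/9 + 26/45*1/3 = 211/405
  d_2[Q] = 19/45*2/9 + 26/45*2/3 = 194/405
d_2 = (P=211/405, Q=194/405)
  d_3[P] = 211/405*7/9 + 194/405*1/3 = 2059/3645
  d_3[Q] = 211/405*2/9 + 194/405*2/3 = 1586/3645
d_3 = (P=2059/3645, Q=1586/3645)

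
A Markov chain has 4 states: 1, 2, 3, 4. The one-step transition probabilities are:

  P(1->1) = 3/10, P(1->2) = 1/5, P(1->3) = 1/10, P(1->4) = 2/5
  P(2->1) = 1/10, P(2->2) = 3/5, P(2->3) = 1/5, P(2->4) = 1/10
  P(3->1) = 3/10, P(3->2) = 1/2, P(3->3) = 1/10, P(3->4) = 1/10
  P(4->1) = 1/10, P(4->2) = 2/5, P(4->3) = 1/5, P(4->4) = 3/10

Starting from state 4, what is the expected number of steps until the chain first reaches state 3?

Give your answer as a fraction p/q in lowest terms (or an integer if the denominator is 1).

Answer: 16/3

Derivation:
Let h_i = expected steps to first reach 3 from state i.
Boundary: h_3 = 0.
First-step equations for the other states:
  h_1 = 1 + 3/10*h_1 + 1/5*h_2 + 1/10*h_3 + 2/5*h_4
  h_2 = 1 + 1/10*h_1 + 3/5*h_2 + 1/5*h_3 + 1/10*h_4
  h_4 = 1 + 1/10*h_1 + 2/5*h_2 + 1/5*h_3 + 3/10*h_4

Substituting h_3 = 0 and rearranging gives the linear system (I - Q) h = 1:
  [7/10, -1/5, -2/5] . (h_1, h_2, h_4) = 1
  [-1/10, 2/5, -1/10] . (h_1, h_2, h_4) = 1
  [-1/10, -2/5, 7/10] . (h_1, h_2, h_4) = 1

Solving yields:
  h_1 = 6
  h_2 = 16/3
  h_4 = 16/3

Starting state is 4, so the expected hitting time is h_4 = 16/3.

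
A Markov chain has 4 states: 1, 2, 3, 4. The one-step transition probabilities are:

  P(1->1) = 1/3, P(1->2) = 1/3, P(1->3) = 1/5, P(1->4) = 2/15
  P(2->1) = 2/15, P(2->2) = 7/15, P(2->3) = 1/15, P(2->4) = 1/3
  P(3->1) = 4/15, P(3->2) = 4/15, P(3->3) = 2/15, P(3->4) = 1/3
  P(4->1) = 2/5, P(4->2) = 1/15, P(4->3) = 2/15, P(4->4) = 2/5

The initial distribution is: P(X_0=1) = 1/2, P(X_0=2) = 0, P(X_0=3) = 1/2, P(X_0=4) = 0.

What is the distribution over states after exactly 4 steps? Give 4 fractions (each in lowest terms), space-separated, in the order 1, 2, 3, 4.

Answer: 5809/20250 2872/10125 539/4050 3001/10125

Derivation:
Propagating the distribution step by step (d_{t+1} = d_t * P):
d_0 = (1=1/2, 2=0, 3=1/2, 4=0)
  d_1[1] = 1/2*1/3 + 0*2/15 + 1/2*4/15 + 0*2/5 = 3/10
  d_1[2] = 1/2*1/3 + 0*7/15 + 1/2*4/15 + 0*1/15 = 3/10
  d_1[3] = 1/2*1/5 + 0*1/15 + 1/2*2/15 + 0*2/15 = 1/6
  d_1[4] = 1/2*2/15 + 0*1/3 + 1/2*1/3 + 0*2/5 = 7/30
d_1 = (1=3/10, 2=3/10, 3=1/6, 4=7/30)
  d_2[1] = 3/10*1/3 + 3/10*2/15 + 1/6*4/15 + 7/30*2/5 = 5/18
  d_2[2] = 3/10*1/3 + 3/10*7/15 + 1/6*4/15 + 7/30*1/15 = 3/10
  d_2[3] = 3/10*1/5 + 3/10*1/15 + 1/6*2/15 + 7/30*2/15 = 2/15
  d_2[4] = 3/10*2/15 + 3/10*1/3 + 1/6*1/3 + 7/30*2/5 = 13/45
d_2 = (1=5/18, 2=3/10, 3=2/15, 4=13/45)
  d_3[1] = 5/18*1/3 + 3/10*2/15 + 2/15*4/15 + 13/45*2/5 = 383/1350
  d_3[2] = 5/18*1/3 + 3/10*7/15 + 2/15*4/15 + 13/45*1/15 = 194/675
  d_3[3] = 5/18*1/5 + 3/10*1/15 + 2/15*2/15 + 13/45*2/15 = 89/675
  d_3[4] = 5/18*2/15 + 3/10*1/3 + 2/15*1/3 + 13/45*2/5 = 401/1350
d_3 = (1=383/1350, 2=194/675, 3=89/675, 4=401/1350)
  d_4[1] = 383/1350*1/3 + 194/675*2/15 + 89/675*4/15 + 401/1350*2/5 = 5809/20250
  d_4[2] = 383/1350*1/3 + 194/675*7/15 + 89/675*4/15 + 401/1350*1/15 = 2872/10125
  d_4[3] = 383/1350*1/5 + 194/675*1/15 + 89/675*2/15 + 401/1350*2/15 = 539/4050
  d_4[4] = 383/1350*2/15 + 194/675*1/3 + 89/675*1/3 + 401/1350*2/5 = 3001/10125
d_4 = (1=5809/20250, 2=2872/10125, 3=539/4050, 4=3001/10125)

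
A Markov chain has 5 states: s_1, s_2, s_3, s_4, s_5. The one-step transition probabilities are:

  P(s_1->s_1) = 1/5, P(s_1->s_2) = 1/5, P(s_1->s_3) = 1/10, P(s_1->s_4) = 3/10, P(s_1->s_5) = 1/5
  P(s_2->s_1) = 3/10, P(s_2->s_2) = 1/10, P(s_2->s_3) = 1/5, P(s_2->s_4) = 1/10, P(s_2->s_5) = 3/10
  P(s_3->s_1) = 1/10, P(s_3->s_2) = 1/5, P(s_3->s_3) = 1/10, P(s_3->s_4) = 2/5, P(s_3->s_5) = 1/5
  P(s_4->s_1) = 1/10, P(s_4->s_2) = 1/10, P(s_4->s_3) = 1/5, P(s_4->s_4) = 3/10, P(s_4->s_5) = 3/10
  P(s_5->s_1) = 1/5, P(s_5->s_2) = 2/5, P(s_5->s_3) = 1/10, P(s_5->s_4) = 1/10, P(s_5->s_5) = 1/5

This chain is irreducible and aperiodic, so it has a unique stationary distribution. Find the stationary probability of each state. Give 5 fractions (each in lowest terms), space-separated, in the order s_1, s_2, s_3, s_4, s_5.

The stationary distribution satisfies pi = pi * P, i.e.:
  pi_s_1 = 1/5*pi_s_1 + 3/10*pi_s_2 + 1/10*pi_s_3 + 1/10*pi_s_4 + 1/5*pi_s_5
  pi_s_2 = 1/5*pi_s_1 + 1/10*pi_s_2 + 1/5*pi_s_3 + 1/10*pi_s_4 + 2/5*pi_s_5
  pi_s_3 = 1/10*pi_s_1 + 1/5*pi_s_2 + 1/10*pi_s_3 + 1/5*pi_s_4 + 1/10*pi_s_5
  pi_s_4 = 3/10*pi_s_1 + 1/10*pi_s_2 + 2/5*pi_s_3 + 3/10*pi_s_4 + 1/10*pi_s_5
  pi_s_5 = 1/5*pi_s_1 + 3/10*pi_s_2 + 1/5*pi_s_3 + 3/10*pi_s_4 + 1/5*pi_s_5
with normalization: pi_s_1 + pi_s_2 + pi_s_3 + pi_s_4 + pi_s_5 = 1.

Using the first 4 balance equations plus normalization, the linear system A*pi = b is:
  [-4/5, 3/10, 1/10, 1/10, 1/5] . pi = 0
  [1/5, -9/10, 1/5, 1/10, 2/5] . pi = 0
  [1/10, 1/5, -9/10, 1/5, 1/10] . pi = 0
  [3/10, 1/10, 2/5, -7/10, 1/10] . pi = 0
  [1, 1, 1, 1, 1] . pi = 1

Solving yields:
  pi_s_1 = 329/1790
  pi_s_2 = 184/895
  pi_s_3 = 128/895
  pi_s_4 = 201/895
  pi_s_5 = 87/358

Verification (pi * P):
  329/1790*1/5 + 184/895*3/10 + 128/895*1/10 + 201/895*1/10 + 87/358*1/5 = 329/1790 = pi_s_1  (ok)
  329/1790*1/5 + 184/895*1/10 + 128/895*1/5 + 201/895*1/10 + 87/358*2/5 = 184/895 = pi_s_2  (ok)
  329/1790*1/10 + 184/895*1/5 + 128/895*1/10 + 201/895*1/5 + 87/358*1/10 = 128/895 = pi_s_3  (ok)
  329/1790*3/10 + 184/895*1/10 + 128/895*2/5 + 201/895*3/10 + 87/358*1/10 = 201/895 = pi_s_4  (ok)
  329/1790*1/5 + 184/895*3/10 + 128/895*1/5 + 201/895*3/10 + 87/358*1/5 = 87/358 = pi_s_5  (ok)

Answer: 329/1790 184/895 128/895 201/895 87/358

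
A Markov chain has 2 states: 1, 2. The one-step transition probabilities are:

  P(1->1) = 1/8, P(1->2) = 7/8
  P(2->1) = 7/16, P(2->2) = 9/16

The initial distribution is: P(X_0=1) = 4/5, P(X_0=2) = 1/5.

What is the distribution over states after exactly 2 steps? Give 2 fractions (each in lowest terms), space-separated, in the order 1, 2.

Propagating the distribution step by step (d_{t+1} = d_t * P):
d_0 = (1=4/5, 2=1/5)
  d_1[1] = 4/5*1/8 + 1/5*7/16 = 3/16
  d_1[2] = 4/5*7/8 + 1/5*9/16 = 13/16
d_1 = (1=3/16, 2=13/16)
  d_2[1] = 3/16*1/8 + 13/16*7/16 = 97/256
  d_2[2] = 3/16*7/8 + 13/16*9/16 = 159/256
d_2 = (1=97/256, 2=159/256)

Answer: 97/256 159/256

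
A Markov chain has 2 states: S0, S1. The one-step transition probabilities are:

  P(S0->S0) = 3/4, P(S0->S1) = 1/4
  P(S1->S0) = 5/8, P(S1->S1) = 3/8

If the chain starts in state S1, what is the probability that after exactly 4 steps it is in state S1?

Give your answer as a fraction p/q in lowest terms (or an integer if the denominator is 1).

Answer: 1171/4096

Derivation:
Computing P^4 by repeated multiplication:
P^1 =
  S0: [3/4, 1/4]
  S1: [5/8, 3/8]
P^2 =
  S0: [23/32, 9/32]
  S1: [45/64, 19/64]
P^3 =
  S0: [183/256, 73/256]
  S1: [365/512, 147/512]
P^4 =
  S0: [1463/2048, 585/2048]
  S1: [2925/4096, 1171/4096]

(P^4)[S1 -> S1] = 1171/4096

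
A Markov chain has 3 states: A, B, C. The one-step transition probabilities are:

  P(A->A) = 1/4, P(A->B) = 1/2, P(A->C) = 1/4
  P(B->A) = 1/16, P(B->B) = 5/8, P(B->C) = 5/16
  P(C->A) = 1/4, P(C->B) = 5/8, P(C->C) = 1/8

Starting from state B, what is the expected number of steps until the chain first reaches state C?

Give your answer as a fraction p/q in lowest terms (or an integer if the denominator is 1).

Let h_i = expected steps to first reach C from state i.
Boundary: h_C = 0.
First-step equations for the other states:
  h_A = 1 + 1/4*h_A + 1/2*h_B + 1/4*h_C
  h_B = 1 + 1/16*h_A + 5/8*h_B + 5/16*h_C

Substituting h_C = 0 and rearranging gives the linear system (I - Q) h = 1:
  [3/4, -1/2] . (h_A, h_B) = 1
  [-1/16, 3/8] . (h_A, h_B) = 1

Solving yields:
  h_A = 7/2
  h_B = 13/4

Starting state is B, so the expected hitting time is h_B = 13/4.

Answer: 13/4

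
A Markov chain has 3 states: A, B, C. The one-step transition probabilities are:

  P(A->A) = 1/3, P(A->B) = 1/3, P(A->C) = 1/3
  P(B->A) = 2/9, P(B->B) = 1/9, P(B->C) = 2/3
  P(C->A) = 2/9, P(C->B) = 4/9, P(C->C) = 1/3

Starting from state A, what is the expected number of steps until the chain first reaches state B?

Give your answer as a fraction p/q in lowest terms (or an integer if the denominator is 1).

Let h_i = expected steps to first reach B from state i.
Boundary: h_B = 0.
First-step equations for the other states:
  h_A = 1 + 1/3*h_A + 1/3*h_B + 1/3*h_C
  h_C = 1 + 2/9*h_A + 4/9*h_B + 1/3*h_C

Substituting h_B = 0 and rearranging gives the linear system (I - Q) h = 1:
  [2/3, -1/3] . (h_A, h_C) = 1
  [-2/9, 2/3] . (h_A, h_C) = 1

Solving yields:
  h_A = 27/10
  h_C = 12/5

Starting state is A, so the expected hitting time is h_A = 27/10.

Answer: 27/10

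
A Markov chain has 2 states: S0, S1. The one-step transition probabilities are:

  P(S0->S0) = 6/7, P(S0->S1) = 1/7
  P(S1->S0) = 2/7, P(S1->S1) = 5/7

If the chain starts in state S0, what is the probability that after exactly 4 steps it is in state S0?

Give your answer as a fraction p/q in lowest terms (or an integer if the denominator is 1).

Answer: 1686/2401

Derivation:
Computing P^4 by repeated multiplication:
P^1 =
  S0: [6/7, 1/7]
  S1: [2/7, 5/7]
P^2 =
  S0: [38/49, 11/49]
  S1: [22/49, 27/49]
P^3 =
  S0: [250/343, 93/343]
  S1: [186/343, 157/343]
P^4 =
  S0: [1686/2401, 715/2401]
  S1: [1430/2401, 971/2401]

(P^4)[S0 -> S0] = 1686/2401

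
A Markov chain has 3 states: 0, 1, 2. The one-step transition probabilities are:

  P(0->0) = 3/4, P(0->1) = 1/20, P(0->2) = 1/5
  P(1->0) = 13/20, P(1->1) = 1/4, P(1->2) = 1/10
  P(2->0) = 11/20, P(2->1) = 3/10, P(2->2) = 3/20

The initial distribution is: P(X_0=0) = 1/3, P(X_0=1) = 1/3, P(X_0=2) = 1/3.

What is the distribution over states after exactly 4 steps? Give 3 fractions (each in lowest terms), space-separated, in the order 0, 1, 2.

Propagating the distribution step by step (d_{t+1} = d_t * P):
d_0 = (0=1/3, 1=1/3, 2=1/3)
  d_1[0] = 1/3*3/4 + 1/3*13/20 + 1/3*11/20 = 13/20
  d_1[1] = 1/3*1/20 + 1/3*1/4 + 1/3*3/10 = 1/5
  d_1[2] = 1/3*1/5 + 1/3*1/10 + 1/3*3/20 = 3/20
d_1 = (0=13/20, 1=1/5, 2=3/20)
  d_2[0] = 13/20*3/4 + 1/5*13/20 + 3/20*11/20 = 7/10
  d_2[1] = 13/20*1/20 + 1/5*1/4 + 3/20*3/10 = 51/400
  d_2[2] = 13/20*1/5 + 1/5*1/10 + 3/20*3/20 = 69/400
d_2 = (0=7/10, 1=51/400, 2=69/400)
  d_3[0] = 7/10*3/4 + 51/400*13/20 + 69/400*11/20 = 2811/4000
  d_3[1] = 7/10*1/20 + 51/400*1/4 + 69/400*3/10 = 949/8000
  d_3[2] = 7/10*1/5 + 51/400*1/10 + 69/400*3/20 = 1429/8000
d_3 = (0=2811/4000, 1=949/8000, 2=1429/8000)
  d_4[0] = 2811/4000*3/4 + 949/8000*13/20 + 1429/8000*11/20 = 56193/80000
  d_4[1] = 2811/4000*1/20 + 949/8000*1/4 + 1429/8000*3/10 = 18941/160000
  d_4[2] = 2811/4000*1/5 + 949/8000*1/10 + 1429/8000*3/20 = 28673/160000
d_4 = (0=56193/80000, 1=18941/160000, 2=28673/160000)

Answer: 56193/80000 18941/160000 28673/160000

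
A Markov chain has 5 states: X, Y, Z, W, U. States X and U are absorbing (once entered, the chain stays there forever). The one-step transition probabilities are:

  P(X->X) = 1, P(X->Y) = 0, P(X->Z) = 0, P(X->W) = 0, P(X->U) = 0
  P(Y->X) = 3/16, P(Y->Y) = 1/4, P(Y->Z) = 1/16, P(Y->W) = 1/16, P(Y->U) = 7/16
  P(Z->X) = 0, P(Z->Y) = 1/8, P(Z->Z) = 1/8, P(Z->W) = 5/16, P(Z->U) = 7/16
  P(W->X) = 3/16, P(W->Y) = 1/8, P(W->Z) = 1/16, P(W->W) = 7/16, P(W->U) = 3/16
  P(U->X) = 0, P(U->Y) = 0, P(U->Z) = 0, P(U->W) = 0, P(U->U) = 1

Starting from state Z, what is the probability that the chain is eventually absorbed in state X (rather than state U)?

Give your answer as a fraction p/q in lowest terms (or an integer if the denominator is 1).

Answer: 135/697

Derivation:
Let a_i = P(absorbed in X | start in state i).
Boundary conditions: a_X = 1, a_U = 0.
For each transient state i, a_i = sum_j P(i->j) * a_j:
  a_Y = 3/16*a_X + 1/4*a_Y + 1/16*a_Z + 1/16*a_W + 7/16*a_U
  a_Z = 0*a_X + 1/8*a_Y + 1/8*a_Z + 5/16*a_W + 7/16*a_U
  a_W = 3/16*a_X + 1/8*a_Y + 1/16*a_Z + 7/16*a_W + 3/16*a_U

Substituting a_X = 1 and a_U = 0, rearrange to (I - Q) a = r where r[i] = P(i -> X):
  [3/4, -1/16, -1/16] . (a_Y, a_Z, a_W) = 3/16
  [-1/8, 7/8, -5/16] . (a_Y, a_Z, a_W) = 0
  [-1/8, -1/16, 9/16] . (a_Y, a_Z, a_W) = 3/16

Solving yields:
  a_Y = 210/697
  a_Z = 135/697
  a_W = 294/697

Starting state is Z, so the absorption probability is a_Z = 135/697.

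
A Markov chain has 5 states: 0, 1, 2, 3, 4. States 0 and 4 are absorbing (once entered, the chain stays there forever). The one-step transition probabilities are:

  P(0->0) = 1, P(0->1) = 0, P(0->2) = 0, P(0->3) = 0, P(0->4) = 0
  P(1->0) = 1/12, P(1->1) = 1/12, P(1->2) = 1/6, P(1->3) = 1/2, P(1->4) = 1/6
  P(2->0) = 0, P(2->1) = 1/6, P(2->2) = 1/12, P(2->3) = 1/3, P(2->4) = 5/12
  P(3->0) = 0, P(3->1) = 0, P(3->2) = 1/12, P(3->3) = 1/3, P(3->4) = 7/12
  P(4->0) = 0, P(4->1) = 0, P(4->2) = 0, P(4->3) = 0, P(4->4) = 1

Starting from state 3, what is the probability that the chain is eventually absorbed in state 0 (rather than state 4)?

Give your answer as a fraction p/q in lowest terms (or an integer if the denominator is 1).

Let a_i = P(absorbed in 0 | start in state i).
Boundary conditions: a_0 = 1, a_4 = 0.
For each transient state i, a_i = sum_j P(i->j) * a_j:
  a_1 = 1/12*a_0 + 1/12*a_1 + 1/6*a_2 + 1/2*a_3 + 1/6*a_4
  a_2 = 0*a_0 + 1/6*a_1 + 1/12*a_2 + 1/3*a_3 + 5/12*a_4
  a_3 = 0*a_0 + 0*a_1 + 1/12*a_2 + 1/3*a_3 + 7/12*a_4

Substituting a_0 = 1 and a_4 = 0, rearrange to (I - Q) a = r where r[i] = P(i -> 0):
  [11/12, -1/6, -1/2] . (a_1, a_2, a_3) = 1/12
  [-1/6, 11/12, -1/3] . (a_1, a_2, a_3) = 0
  [0, -1/12, 2/3] . (a_1, a_2, a_3) = 0

Solving yields:
  a_1 = 21/220
  a_2 = 1/55
  a_3 = 1/440

Starting state is 3, so the absorption probability is a_3 = 1/440.

Answer: 1/440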